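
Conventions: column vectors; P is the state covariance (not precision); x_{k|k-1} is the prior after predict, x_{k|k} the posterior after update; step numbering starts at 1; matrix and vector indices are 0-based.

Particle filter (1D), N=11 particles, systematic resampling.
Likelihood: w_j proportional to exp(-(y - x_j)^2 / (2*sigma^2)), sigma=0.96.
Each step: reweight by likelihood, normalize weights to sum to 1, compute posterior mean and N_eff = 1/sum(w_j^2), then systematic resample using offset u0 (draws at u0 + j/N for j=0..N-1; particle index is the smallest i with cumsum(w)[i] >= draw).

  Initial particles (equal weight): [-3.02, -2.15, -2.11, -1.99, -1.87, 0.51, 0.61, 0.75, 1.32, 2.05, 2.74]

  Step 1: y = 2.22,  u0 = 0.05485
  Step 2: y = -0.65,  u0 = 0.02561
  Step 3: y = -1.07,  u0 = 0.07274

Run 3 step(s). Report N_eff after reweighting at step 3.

N_eff = 8.1908

step 1: w=[0.0000, 0.0000, 0.0000, 0.0000, 0.0000, 0.0629, 0.0754, 0.0952, 0.1982, 0.3027, 0.2655]  mean=1.7591  Neff=4.5429  idx=[5, 7, 8, 8, 8, 9, 9, 9, 10, 10, 10]
step 2: w=[0.3837, 0.2749, 0.0970, 0.0970, 0.0970, 0.0153, 0.0153, 0.0153, 0.0016, 0.0016, 0.0016]  mean=0.8925  Neff=3.9724  idx=[0, 0, 0, 0, 1, 1, 1, 2, 2, 3, 4]
step 3: w=[0.1509, 0.1509, 0.1509, 0.1509, 0.0969, 0.0969, 0.0969, 0.0264, 0.0264, 0.0264, 0.0264]  mean=0.6652  Neff=8.1908  idx=[0, 1, 1, 2, 2, 3, 4, 5, 6, 6, 10]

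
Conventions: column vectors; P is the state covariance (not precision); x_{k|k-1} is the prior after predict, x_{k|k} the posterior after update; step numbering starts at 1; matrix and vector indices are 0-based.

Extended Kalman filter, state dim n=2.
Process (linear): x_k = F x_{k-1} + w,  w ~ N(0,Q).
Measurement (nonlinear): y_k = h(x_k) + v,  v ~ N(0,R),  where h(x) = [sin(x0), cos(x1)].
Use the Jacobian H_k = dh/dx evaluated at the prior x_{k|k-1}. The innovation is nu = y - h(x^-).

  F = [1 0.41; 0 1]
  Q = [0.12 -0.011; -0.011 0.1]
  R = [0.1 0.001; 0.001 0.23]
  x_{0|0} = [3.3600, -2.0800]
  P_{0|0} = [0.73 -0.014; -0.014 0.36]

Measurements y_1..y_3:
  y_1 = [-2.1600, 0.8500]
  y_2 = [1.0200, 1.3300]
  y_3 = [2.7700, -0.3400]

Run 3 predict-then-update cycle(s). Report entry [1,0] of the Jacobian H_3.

step 1: x^-=[2.5072, -2.0800]  P^-=[0.8990 0.1226; 0.1226 0.4600]  H_jac=[-0.8054 0.0000; 0.0000 0.8731]  S=[0.6832 -0.0852; -0.0852 0.5807]  K=[-1.0562 0.0293; -0.0593 0.6830]  nu=[-2.7527, 1.3375]  x^+=[5.4538, -1.0032]  P^+=[0.1311 0.0065; 0.0065 0.1798]
step 2: x^-=[5.0425, -1.0032]  P^-=[0.2867 0.0693; 0.0693 0.2798]  H_jac=[0.3241 0.0000; 0.0000 0.8432]  S=[0.1301 0.0199; 0.0199 0.4290]  K=[0.6982 0.1037; 0.0889 0.5459]  nu=[1.9660, 0.7924]  x^+=[6.4974, -0.3958]  P^+=[0.2157 0.0291; 0.0291 0.1490]
step 3: x^-=[6.3351, -0.3958]  P^-=[0.3847 0.0792; 0.0792 0.2490]  H_jac=[0.9987 0.0000; 0.0000 0.3856]  S=[0.4836 0.0315; 0.0315 0.2670]  K=[0.7929 0.0208; 0.1412 0.3429]  nu=[2.7181, -1.2627]  x^+=[8.4641, -0.4449]  P^+=[0.0794 0.0145; 0.0145 0.2049]

H_jac[1,0] = 0.0000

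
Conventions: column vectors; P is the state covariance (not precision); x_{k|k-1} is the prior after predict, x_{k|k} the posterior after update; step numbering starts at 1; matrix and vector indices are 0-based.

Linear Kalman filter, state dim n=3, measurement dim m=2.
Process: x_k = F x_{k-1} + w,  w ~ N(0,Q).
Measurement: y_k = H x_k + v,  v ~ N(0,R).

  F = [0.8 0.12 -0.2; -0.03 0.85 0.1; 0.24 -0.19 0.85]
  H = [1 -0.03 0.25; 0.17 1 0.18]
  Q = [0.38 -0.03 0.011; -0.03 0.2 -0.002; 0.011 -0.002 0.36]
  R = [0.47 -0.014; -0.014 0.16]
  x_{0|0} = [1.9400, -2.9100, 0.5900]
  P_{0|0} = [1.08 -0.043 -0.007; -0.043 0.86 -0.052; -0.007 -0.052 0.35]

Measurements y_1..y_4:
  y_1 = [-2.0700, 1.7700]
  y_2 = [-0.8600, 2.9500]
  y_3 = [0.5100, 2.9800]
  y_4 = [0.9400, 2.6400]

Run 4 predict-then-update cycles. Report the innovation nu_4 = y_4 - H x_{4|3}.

innov = [0.6435, 0.4449]

step 1: x^-=[1.0848, -2.4727, 1.5200]  P^-=[1.0941 0.0033 0.1328; 0.0033 0.8192 -0.1645; 0.1328 -0.1645 0.7240]  S=[1.6787 0.1726; 0.1726 0.9843]  K=[0.6611 0.1007; -0.1219 0.8241; 0.1946 -0.0459]  nu=[-3.6090, 3.7847]  x^+=[-0.9200, 1.0863, 0.6439]  P^+=[0.3274 -0.0350 -0.0767; -0.0350 0.1604 -0.1161; -0.0767 -0.1161 0.6614]
step 2: x^-=[-0.7344, 1.0153, 0.1201]  P^-=[0.6417 -0.0467 -0.1027; -0.0467 0.3053 -0.0629; -0.1027 -0.0629 0.8719]  S=[1.1189 0.0405; 0.0405 0.4673]  K=[0.5502 0.0464; -0.0864 0.6196; 0.0991 0.1552]  nu=[-0.1252, 2.0379]  x^+=[-0.7088, 2.2889, 0.4240]  P^+=[0.3000 -0.0206 -0.1707; -0.0206 0.1219 -0.1002; -0.1707 -0.1002 0.8484]
step 3: x^-=[-0.3772, 2.0092, -0.2446]  P^-=[0.6632 -0.0545 -0.1978; -0.0545 0.2818 -0.0263; -0.1978 -0.0263 0.9593]  S=[1.0981 0.0288; 0.0288 0.4520]  K=[0.5600 0.0144; -0.0790 0.5976; 0.0325 0.2473]  nu=[1.0086, 1.0789]  x^+=[0.2032, 2.5744, 0.0551]  P^+=[0.3183 -0.0194 -0.2234; -0.0194 0.1163 -0.0903; -0.2234 -0.0903 0.9300]
step 4: x^-=[0.4605, 2.1876, -0.3935]  P^-=[0.6946 -0.0625 -0.2401; -0.0625 0.2806 -0.0113; -0.2401 -0.0113 0.9942]  S=[1.1109 0.0221; 0.0221 0.4529]  K=[0.5730 -0.0005; -0.0782 0.5954; 0.0024 0.2800]  nu=[0.6435, 0.4449]  x^+=[0.8290, 2.4022, -0.2674]  P^+=[0.3300 -0.0201 -0.2451; -0.0201 0.1153 -0.0861; -0.2451 -0.0861 0.9587]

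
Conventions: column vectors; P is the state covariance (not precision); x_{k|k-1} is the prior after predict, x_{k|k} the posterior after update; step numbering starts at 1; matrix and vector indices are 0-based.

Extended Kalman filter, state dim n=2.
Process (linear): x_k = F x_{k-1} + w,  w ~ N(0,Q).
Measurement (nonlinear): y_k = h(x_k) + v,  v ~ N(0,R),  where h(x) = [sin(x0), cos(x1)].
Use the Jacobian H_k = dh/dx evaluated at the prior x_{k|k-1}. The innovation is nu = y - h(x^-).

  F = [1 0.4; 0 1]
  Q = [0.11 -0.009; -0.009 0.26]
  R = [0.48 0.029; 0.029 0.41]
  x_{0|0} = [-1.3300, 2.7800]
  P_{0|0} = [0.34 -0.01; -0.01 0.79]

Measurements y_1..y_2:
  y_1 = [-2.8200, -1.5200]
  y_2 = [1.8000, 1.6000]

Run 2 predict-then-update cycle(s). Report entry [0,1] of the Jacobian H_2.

H_jac[0,1] = 0.0000

step 1: x^-=[-0.2180, 2.7800]  P^-=[0.5684 0.2970; 0.2970 1.0500]  H_jac=[0.9763 0.0000; 0.0000 -0.3538]  S=[1.0218 -0.0736; -0.0736 0.5414]  K=[0.5344 -0.1214; 0.2367 -0.6539]  nu=[-2.6037, -0.5847]  x^+=[-1.5383, 2.5460]  P^+=[0.2591 0.0969; 0.0969 0.7385]
step 2: x^-=[-0.5199, 2.5460]  P^-=[0.5648 0.3833; 0.3833 0.9985]  H_jac=[0.8679 0.0000; 0.0000 -0.5610]  S=[0.9054 -0.1576; -0.1576 0.7242]  K=[0.5090 -0.1861; 0.2420 -0.7207]  nu=[2.2968, 2.4278]  x^+=[0.1972, 1.3519]  P^+=[0.2753 0.1097; 0.1097 0.5143]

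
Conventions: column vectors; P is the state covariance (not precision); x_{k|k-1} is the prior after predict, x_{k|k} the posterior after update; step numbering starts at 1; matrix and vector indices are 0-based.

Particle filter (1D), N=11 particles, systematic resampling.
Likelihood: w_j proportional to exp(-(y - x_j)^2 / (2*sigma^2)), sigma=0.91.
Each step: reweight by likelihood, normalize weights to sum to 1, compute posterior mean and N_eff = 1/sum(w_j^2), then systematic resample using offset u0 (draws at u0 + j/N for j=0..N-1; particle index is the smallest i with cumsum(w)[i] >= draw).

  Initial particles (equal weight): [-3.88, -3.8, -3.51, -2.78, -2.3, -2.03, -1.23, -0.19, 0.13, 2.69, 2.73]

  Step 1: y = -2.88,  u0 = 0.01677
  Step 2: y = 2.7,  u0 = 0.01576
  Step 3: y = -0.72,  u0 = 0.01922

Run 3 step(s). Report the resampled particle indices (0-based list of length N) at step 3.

step 1: w=[0.1188, 0.1304, 0.1711, 0.2161, 0.1774, 0.1405, 0.0420, 0.0028, 0.0009, 0.0000, 0.0000]  mean=-2.9032  Neff=6.2470  idx=[0, 0, 1, 2, 2, 3, 3, 4, 4, 5, 5]
step 2: w=[0.0000, 0.0000, 0.0000, 0.0000, 0.0000, 0.0040, 0.0040, 0.0843, 0.0843, 0.4117, 0.4117]  mean=-2.0816  Neff=2.8315  idx=[7, 8, 9, 9, 9, 9, 9, 10, 10, 10, 10]
step 3: w=[0.0609, 0.0609, 0.0976, 0.0976, 0.0976, 0.0976, 0.0976, 0.0976, 0.0976, 0.0976, 0.0976]  mean=-2.0629  Neff=10.7402  idx=[0, 1, 2, 3, 4, 5, 6, 7, 8, 9, 10]

resampled_idx = [0, 1, 2, 3, 4, 5, 6, 7, 8, 9, 10]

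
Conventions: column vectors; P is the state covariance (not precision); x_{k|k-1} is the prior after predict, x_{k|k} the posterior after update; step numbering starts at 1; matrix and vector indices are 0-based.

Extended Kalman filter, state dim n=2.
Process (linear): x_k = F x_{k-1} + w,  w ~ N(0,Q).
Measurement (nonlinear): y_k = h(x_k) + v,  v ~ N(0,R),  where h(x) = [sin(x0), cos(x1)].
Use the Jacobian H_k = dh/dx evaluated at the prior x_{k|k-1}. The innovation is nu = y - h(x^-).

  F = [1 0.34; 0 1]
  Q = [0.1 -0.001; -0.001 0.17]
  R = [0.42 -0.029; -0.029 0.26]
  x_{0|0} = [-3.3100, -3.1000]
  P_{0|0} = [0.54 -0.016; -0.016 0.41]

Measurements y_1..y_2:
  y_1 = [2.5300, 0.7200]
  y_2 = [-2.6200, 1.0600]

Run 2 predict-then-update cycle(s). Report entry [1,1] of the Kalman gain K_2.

step 1: x^-=[-4.3640, -3.1000]  P^-=[0.6765 0.1224; 0.1224 0.5800]  H_jac=[-0.3414 0.0000; 0.0000 0.0416]  S=[0.4988 -0.0307; -0.0307 0.2610]  K=[-0.4651 -0.0353; -0.0786 0.0831]  nu=[1.5901, 1.7191]  x^+=[-5.1643, -3.0821]  P^+=[0.5693 0.1038; 0.1038 0.5747]
step 2: x^-=[-6.2122, -3.0821]  P^-=[0.8063 0.2982; 0.2982 0.7447]  H_jac=[0.9975 0.0000; 0.0000 0.0594]  S=[1.2222 -0.0113; -0.0113 0.2626]  K=[0.6589 0.0959; 0.2450 0.1791]  nu=[-2.6909, 2.0582]  x^+=[-7.7879, -3.3729]  P^+=[0.2747 0.0980; 0.0980 0.6639]

K[1,1] = 0.1791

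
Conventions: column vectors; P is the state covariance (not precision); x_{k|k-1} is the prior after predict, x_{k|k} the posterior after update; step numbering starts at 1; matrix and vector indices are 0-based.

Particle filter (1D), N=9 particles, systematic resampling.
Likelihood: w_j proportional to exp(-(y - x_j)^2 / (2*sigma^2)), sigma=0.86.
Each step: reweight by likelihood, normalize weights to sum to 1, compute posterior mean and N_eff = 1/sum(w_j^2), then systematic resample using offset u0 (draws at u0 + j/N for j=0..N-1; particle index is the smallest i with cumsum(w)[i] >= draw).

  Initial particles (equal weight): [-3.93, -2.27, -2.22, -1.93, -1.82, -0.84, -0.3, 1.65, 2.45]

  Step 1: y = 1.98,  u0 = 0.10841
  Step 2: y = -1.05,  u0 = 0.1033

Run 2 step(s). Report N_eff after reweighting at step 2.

step 1: w=[0.0000, 0.0000, 0.0000, 0.0000, 0.0000, 0.0025, 0.0163, 0.5091, 0.4720]  mean=1.9893  Neff=2.0737  idx=[7, 7, 7, 7, 8, 8, 8, 8, 8]
step 2: w=[0.2395, 0.2395, 0.2395, 0.2395, 0.0084, 0.0084, 0.0084, 0.0084, 0.0084]  mean=1.6835  Neff=4.3507  idx=[0, 0, 1, 1, 2, 2, 3, 3, 8]

N_eff = 4.3507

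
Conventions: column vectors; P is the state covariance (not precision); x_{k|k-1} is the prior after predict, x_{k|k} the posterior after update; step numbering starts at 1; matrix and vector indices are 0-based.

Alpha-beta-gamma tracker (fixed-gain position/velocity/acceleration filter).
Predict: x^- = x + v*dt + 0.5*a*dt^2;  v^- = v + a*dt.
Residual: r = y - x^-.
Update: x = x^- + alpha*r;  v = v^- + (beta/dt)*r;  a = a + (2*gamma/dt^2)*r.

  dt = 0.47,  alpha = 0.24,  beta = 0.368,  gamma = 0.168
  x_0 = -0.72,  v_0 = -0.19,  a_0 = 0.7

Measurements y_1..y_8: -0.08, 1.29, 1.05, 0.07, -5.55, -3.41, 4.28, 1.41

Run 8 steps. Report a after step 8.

step 1: x_pred=-0.7320  r=0.6520  x^+=-0.5755  v^+=0.6495  a^+=1.6917
step 2: x_pred=-0.0834  r=1.3734  x^+=0.2462  v^+=2.5199  a^+=3.7807
step 3: x_pred=1.8482  r=-0.7982  x^+=1.6566  v^+=3.6719  a^+=2.5667
step 4: x_pred=3.6659  r=-3.5959  x^+=2.8029  v^+=2.0627  a^+=-2.9029
step 5: x_pred=3.4517  r=-9.0017  x^+=1.2913  v^+=-6.3498  a^+=-16.5950
step 6: x_pred=-3.5260  r=0.1160  x^+=-3.4981  v^+=-14.0586  a^+=-16.4186
step 7: x_pred=-11.9191  r=16.1991  x^+=-8.0313  v^+=-9.0918  a^+=8.2211
step 8: x_pred=-11.3964  r=12.8064  x^+=-8.3229  v^+=4.7993  a^+=27.7004

a_post = 27.7004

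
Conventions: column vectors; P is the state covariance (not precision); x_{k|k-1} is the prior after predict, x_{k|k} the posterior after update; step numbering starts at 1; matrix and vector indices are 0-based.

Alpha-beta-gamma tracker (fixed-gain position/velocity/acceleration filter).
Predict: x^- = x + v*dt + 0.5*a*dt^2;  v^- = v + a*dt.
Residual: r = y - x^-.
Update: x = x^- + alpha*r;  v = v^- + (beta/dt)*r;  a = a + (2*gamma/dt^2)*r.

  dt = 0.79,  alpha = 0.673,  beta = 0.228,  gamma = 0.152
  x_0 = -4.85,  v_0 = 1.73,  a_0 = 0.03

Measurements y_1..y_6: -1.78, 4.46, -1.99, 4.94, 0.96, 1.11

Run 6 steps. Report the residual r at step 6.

step 1: x_pred=-3.4739  r=1.6939  x^+=-2.3339  v^+=2.2426  a^+=0.8551
step 2: x_pred=-0.2954  r=4.7554  x^+=2.9050  v^+=4.2906  a^+=3.1715
step 3: x_pred=7.2842  r=-9.2742  x^+=1.0427  v^+=4.1195  a^+=-1.3460
step 4: x_pred=3.8770  r=1.0630  x^+=4.5924  v^+=3.3629  a^+=-0.8282
step 5: x_pred=6.9907  r=-6.0307  x^+=2.9320  v^+=0.9681  a^+=-3.7658
step 6: x_pred=2.5218  r=-1.4118  x^+=1.5716  v^+=-2.4142  a^+=-4.4534

resid = -1.4118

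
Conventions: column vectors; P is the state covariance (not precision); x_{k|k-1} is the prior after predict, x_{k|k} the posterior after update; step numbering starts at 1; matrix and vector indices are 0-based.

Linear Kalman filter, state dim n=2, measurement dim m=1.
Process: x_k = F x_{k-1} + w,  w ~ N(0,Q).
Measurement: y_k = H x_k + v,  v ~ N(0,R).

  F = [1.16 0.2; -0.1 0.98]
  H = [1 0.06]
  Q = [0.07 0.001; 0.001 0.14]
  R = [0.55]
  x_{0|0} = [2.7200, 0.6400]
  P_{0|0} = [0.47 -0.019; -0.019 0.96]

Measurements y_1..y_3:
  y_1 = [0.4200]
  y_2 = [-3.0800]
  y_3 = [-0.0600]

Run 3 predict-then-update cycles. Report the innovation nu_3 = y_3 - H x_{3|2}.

innov = [0.9156]

step 1: x^-=[3.2832, 0.3552]  P^-=[0.7320 0.1134; 0.1134 1.0704]  S=[1.2995]  K=[0.5686; 0.1367]  nu=[-2.8845]  x^+=[1.6432, -0.0391]  P^+=[0.3120 0.0124; 0.0124 1.0461]
step 2: x^-=[1.8983, -0.2027]  P^-=[0.5374 0.1837; 0.1837 1.1454]  S=[1.1135]  K=[0.4925; 0.2267]  nu=[-4.9661]  x^+=[-0.5474, -1.3285]  P^+=[0.2673 0.0594; 0.0594 1.0882]
step 3: x^-=[-0.9007, -1.2472]  P^-=[0.5008 0.2496; 0.2496 1.1761]  S=[1.0850]  K=[0.4754; 0.2951]  nu=[0.9156]  x^+=[-0.4655, -0.9770]  P^+=[0.2556 0.0974; 0.0974 1.0816]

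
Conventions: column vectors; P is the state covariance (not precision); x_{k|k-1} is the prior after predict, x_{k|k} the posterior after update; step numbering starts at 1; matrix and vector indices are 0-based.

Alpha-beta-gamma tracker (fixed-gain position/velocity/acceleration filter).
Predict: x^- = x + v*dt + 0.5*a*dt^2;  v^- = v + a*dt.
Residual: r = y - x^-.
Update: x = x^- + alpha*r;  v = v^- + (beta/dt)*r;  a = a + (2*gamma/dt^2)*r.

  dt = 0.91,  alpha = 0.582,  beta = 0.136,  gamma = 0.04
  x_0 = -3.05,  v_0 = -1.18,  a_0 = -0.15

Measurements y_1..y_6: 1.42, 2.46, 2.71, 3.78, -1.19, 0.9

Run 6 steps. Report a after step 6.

a_post = -0.0884

step 1: x_pred=-4.1859  r=5.6059  x^+=-0.9233  v^+=-0.4787  a^+=0.3916
step 2: x_pred=-1.1968  r=3.6568  x^+=0.9315  v^+=0.4241  a^+=0.7448
step 3: x_pred=1.6258  r=1.0842  x^+=2.2568  v^+=1.2640  a^+=0.8496
step 4: x_pred=3.7588  r=0.0212  x^+=3.7711  v^+=2.0402  a^+=0.8516
step 5: x_pred=5.9804  r=-7.1704  x^+=1.8072  v^+=1.7436  a^+=0.1589
step 6: x_pred=3.4597  r=-2.5597  x^+=1.9700  v^+=1.5057  a^+=-0.0884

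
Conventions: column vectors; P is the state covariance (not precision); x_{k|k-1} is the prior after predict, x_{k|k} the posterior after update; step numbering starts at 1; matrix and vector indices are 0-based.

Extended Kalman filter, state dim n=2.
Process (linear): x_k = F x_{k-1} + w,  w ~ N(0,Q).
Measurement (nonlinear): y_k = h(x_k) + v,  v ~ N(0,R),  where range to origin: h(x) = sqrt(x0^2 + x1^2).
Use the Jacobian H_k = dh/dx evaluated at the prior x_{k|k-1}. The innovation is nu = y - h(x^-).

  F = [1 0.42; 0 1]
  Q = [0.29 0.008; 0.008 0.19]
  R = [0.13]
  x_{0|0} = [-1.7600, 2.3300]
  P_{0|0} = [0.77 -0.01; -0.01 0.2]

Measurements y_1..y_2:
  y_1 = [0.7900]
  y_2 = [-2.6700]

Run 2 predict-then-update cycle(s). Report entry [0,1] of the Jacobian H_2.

H_jac[0,1] = 0.9103

step 1: x^-=[-0.7814, 2.3300]  P^-=[1.0869 0.0820; 0.0820 0.3900]  H_jac=[-0.3180 0.9481]  S=[0.5410]  K=[-0.4951; 0.6353]  nu=[-1.6675]  x^+=[0.0441, 1.2707]  P^+=[0.9543 0.2521; 0.2521 0.1717]
step 2: x^-=[0.5778, 1.2707]  P^-=[1.4864 0.3323; 0.3323 0.3617]  H_jac=[0.4140 0.9103]  S=[0.9348]  K=[0.9818; 0.4993]  nu=[-4.0659]  x^+=[-3.4139, -0.7595]  P^+=[0.5854 -0.1260; -0.1260 0.1286]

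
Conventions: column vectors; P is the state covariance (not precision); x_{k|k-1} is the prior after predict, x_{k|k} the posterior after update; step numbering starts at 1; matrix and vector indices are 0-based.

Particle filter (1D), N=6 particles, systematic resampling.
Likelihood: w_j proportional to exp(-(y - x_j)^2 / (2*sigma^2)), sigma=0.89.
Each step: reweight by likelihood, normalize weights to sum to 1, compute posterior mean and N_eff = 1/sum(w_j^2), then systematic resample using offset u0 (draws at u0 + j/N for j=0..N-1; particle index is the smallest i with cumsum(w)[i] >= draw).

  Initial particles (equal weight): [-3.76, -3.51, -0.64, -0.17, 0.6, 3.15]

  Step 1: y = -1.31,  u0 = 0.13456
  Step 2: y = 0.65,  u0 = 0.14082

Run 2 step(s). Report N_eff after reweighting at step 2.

step 1: w=[0.0166, 0.0346, 0.5525, 0.3230, 0.0733, 0.0000]  mean=-0.5482  Neff=2.4012  idx=[2, 2, 2, 3, 3, 4]
step 2: w=[0.1042, 0.1042, 0.1042, 0.1949, 0.1949, 0.2975]  mean=-0.0879  Neff=5.0742  idx=[1, 2, 3, 4, 5, 5]

N_eff = 5.0742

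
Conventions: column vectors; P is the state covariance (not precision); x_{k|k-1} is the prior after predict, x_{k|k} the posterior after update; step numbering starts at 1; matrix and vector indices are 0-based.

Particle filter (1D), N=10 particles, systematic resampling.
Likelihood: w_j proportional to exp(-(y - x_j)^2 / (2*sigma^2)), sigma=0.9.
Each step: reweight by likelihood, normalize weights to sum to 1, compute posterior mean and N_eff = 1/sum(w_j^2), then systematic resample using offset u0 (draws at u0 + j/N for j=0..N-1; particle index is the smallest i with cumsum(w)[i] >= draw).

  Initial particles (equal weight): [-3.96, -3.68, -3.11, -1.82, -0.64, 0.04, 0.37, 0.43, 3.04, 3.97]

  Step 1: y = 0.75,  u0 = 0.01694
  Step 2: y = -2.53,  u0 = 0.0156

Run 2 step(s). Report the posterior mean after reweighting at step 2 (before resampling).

post_mean = -0.2958

step 1: w=[0.0000, 0.0000, 0.0000, 0.0058, 0.1029, 0.2485, 0.3103, 0.3185, 0.0133, 0.0006]  mean=0.2280  Neff=3.6992  idx=[4, 5, 5, 5, 6, 6, 6, 7, 7, 7]
step 2: w=[0.5765, 0.0887, 0.0887, 0.0887, 0.0291, 0.0291, 0.0291, 0.0234, 0.0234, 0.0234]  mean=-0.2958  Neff=2.7771  idx=[0, 0, 0, 0, 0, 0, 1, 2, 3, 6]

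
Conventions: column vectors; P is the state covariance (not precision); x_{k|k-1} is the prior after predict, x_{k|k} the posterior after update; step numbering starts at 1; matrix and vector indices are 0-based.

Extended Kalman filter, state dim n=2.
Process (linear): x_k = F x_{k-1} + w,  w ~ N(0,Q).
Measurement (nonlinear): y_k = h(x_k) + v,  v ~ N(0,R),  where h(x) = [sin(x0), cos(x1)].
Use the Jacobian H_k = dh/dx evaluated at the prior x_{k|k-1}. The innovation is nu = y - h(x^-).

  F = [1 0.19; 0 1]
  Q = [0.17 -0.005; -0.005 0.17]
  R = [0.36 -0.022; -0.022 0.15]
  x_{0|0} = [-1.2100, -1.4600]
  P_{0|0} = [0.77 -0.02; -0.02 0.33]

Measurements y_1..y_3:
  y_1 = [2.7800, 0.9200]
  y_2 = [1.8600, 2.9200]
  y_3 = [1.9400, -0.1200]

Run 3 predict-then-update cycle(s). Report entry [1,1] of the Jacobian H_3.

H_jac[1,1] = -0.7568

step 1: x^-=[-1.4874, -1.4600]  P^-=[0.9443 0.0377; 0.0377 0.5000]  H_jac=[0.0833 0.0000; 0.0000 0.9939]  S=[0.3666 -0.0189; -0.0189 0.6439]  K=[0.2179 0.0646; 0.0484 0.7732]  nu=[3.7765, 0.8094]  x^+=[-0.6121, -0.6514]  P^+=[0.9248 0.0049; 0.0049 0.1156]
step 2: x^-=[-0.7359, -0.6514]  P^-=[1.1008 0.0219; 0.0219 0.2856]  H_jac=[0.7412 0.0000; 0.0000 0.6063]  S=[0.9648 -0.0122; -0.0122 0.2550]  K=[0.8469 0.0924; 0.0254 0.6803]  nu=[2.5313, 2.1248]  x^+=[1.6042, 0.8584]  P^+=[0.4086 -0.0079; -0.0079 0.1674]
step 3: x^-=[1.7673, 0.8584]  P^-=[0.5816 0.0189; 0.0189 0.3374]  H_jac=[-0.1952 0.0000; 0.0000 -0.7568]  S=[0.3822 -0.0192; -0.0192 0.3432]  K=[-0.3001 -0.0586; -0.0472 -0.7465]  nu=[0.9592, -0.7736]  x^+=[1.5248, 1.3907]  P^+=[0.5467 0.0029; 0.0029 0.1466]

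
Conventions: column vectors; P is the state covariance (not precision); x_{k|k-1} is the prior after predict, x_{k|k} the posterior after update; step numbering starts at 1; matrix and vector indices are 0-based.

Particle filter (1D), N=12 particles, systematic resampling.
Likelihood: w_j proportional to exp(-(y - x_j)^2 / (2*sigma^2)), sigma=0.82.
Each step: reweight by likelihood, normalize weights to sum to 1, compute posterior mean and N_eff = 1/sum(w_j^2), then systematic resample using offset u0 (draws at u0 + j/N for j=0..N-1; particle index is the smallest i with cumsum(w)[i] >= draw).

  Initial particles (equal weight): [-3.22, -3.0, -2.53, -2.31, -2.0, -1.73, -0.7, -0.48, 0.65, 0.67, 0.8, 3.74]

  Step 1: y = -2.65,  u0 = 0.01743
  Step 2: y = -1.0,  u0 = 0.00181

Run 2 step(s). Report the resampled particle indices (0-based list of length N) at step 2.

step 1: w=[0.1584, 0.1841, 0.1995, 0.1851, 0.1473, 0.1075, 0.0119, 0.0061, 0.0001, 0.0001, 0.0000, 0.0000]  mean=-2.4863  Neff=6.0073  idx=[0, 0, 1, 1, 2, 2, 2, 3, 3, 4, 4, 5]
step 2: w=[0.0089, 0.0089, 0.0179, 0.0179, 0.0613, 0.0613, 0.0613, 0.0975, 0.0975, 0.1661, 0.1661, 0.2351]  mean=-2.1520  Neff=7.0624  idx=[0, 4, 5, 7, 8, 8, 9, 9, 10, 10, 11, 11]

resampled_idx = [0, 4, 5, 7, 8, 8, 9, 9, 10, 10, 11, 11]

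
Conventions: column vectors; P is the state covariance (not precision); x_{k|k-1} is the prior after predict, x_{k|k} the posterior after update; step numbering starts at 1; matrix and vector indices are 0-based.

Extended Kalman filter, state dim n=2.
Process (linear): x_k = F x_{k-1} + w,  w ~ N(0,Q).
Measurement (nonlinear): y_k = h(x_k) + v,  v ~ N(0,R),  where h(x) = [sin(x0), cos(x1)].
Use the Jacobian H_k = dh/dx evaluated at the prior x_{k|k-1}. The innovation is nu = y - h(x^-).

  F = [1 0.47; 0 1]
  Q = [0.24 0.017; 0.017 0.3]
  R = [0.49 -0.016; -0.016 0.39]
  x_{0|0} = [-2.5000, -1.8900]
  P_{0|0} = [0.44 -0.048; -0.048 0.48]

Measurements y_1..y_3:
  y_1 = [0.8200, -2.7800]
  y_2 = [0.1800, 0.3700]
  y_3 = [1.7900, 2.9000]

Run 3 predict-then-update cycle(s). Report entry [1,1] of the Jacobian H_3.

H_jac[1,1] = -0.8841

step 1: x^-=[-3.3883, -1.8900]  P^-=[0.7409 0.1946; 0.1946 0.7800]  H_jac=[-0.9697 0.0000; 0.0000 0.9495]  S=[1.1867 -0.1952; -0.1952 1.0932]  K=[-0.5951 0.0628; -0.0490 0.6687]  nu=[0.5758, -2.4662]  x^+=[-3.8858, -3.5674]  P^+=[0.3017 0.0358; 0.0358 0.2755]
step 2: x^-=[-5.5624, -3.5674]  P^-=[0.6363 0.1823; 0.1823 0.5755]  H_jac=[0.7513 0.0000; 0.0000 -0.4131]  S=[0.8492 -0.0726; -0.0726 0.4882]  K=[0.5568 -0.0715; 0.1212 -0.4689]  nu=[-0.4799, 1.2807]  x^+=[-5.9212, -4.2261]  P^+=[0.3647 0.0890; 0.0890 0.4474]
step 3: x^-=[-7.9075, -4.2261]  P^-=[0.7872 0.3163; 0.3163 0.7474]  H_jac=[-0.0535 0.0000; 0.0000 -0.8841]  S=[0.4923 -0.0010; -0.0010 0.9742]  K=[-0.0861 -0.2872; -0.0358 -0.6783]  nu=[2.7886, 3.3673]  x^+=[-9.1147, -6.6101]  P^+=[0.7033 0.1251; 0.1251 0.2986]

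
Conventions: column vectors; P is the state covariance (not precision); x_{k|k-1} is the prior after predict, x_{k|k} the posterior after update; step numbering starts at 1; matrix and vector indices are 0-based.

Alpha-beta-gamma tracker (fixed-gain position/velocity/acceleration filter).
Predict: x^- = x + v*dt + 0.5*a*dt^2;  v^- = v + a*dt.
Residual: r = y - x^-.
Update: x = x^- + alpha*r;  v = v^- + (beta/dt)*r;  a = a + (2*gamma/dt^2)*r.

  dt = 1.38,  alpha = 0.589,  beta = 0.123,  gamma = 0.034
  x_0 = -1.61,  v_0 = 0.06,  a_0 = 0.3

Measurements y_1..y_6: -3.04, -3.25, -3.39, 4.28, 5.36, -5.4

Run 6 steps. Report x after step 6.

step 1: x_pred=-1.2415  r=-1.7985  x^+=-2.3008  v^+=0.3137  a^+=0.2358
step 2: x_pred=-1.6434  r=-1.6066  x^+=-2.5897  v^+=0.4959  a^+=0.1784
step 3: x_pred=-1.7355  r=-1.6545  x^+=-2.7100  v^+=0.5946  a^+=0.1193
step 4: x_pred=-1.7758  r=6.0558  x^+=1.7911  v^+=1.2991  a^+=0.3356
step 5: x_pred=3.9033  r=1.4567  x^+=4.7613  v^+=1.8920  a^+=0.3876
step 6: x_pred=7.7413  r=-13.1413  x^+=0.0011  v^+=1.2556  a^+=-0.0817

x_post = 0.0011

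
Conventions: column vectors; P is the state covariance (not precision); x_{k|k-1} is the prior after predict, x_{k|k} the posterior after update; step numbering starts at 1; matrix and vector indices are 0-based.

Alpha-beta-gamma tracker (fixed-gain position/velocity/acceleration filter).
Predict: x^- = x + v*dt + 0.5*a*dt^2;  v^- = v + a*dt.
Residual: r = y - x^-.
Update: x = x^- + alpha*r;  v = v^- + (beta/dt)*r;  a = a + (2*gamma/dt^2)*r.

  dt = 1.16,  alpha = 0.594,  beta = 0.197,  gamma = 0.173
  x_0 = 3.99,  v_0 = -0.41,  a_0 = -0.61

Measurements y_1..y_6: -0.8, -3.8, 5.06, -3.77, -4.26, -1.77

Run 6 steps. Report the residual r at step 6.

resid = 1.2171

step 1: x_pred=3.1040  r=-3.9040  x^+=0.7850  v^+=-1.7806  a^+=-1.6139
step 2: x_pred=-2.3663  r=-1.4337  x^+=-3.2179  v^+=-3.8962  a^+=-1.9825
step 3: x_pred=-9.0713  r=14.1313  x^+=-0.6773  v^+=-3.7960  a^+=1.6511
step 4: x_pred=-3.9698  r=0.1998  x^+=-3.8511  v^+=-1.8467  a^+=1.7025
step 5: x_pred=-4.8479  r=0.5879  x^+=-4.4987  v^+=0.2280  a^+=1.8537
step 6: x_pred=-2.9871  r=1.2171  x^+=-2.2641  v^+=2.5849  a^+=2.1666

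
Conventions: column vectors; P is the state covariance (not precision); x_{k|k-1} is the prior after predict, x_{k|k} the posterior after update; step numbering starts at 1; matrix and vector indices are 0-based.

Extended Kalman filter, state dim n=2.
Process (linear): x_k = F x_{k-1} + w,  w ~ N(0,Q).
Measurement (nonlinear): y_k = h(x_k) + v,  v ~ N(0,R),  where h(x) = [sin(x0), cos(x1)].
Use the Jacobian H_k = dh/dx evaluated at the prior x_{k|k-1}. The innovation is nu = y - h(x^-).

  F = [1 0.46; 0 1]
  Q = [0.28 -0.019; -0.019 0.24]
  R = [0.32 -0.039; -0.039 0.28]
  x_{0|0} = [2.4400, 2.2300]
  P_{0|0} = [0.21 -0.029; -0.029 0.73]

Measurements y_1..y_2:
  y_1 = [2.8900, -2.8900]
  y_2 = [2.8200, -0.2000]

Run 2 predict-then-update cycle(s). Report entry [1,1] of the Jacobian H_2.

step 1: x^-=[3.4658, 2.2300]  P^-=[0.6178 0.2878; 0.2878 0.9700]  H_jac=[-0.9479 0.0000; 0.0000 -0.7905]  S=[0.8751 0.1766; 0.1766 0.8861]  K=[-0.6432 -0.1285; -0.1428 -0.8368]  nu=[3.2086, -2.2775]  x^+=[1.6946, 3.6777]  P^+=[0.2119 0.0138; 0.0138 0.2894]
step 2: x^-=[3.3863, 3.6777]  P^-=[0.5658 0.1279; 0.1279 0.5294]  H_jac=[-0.9702 0.0000; 0.0000 0.5108]  S=[0.8526 -0.1024; -0.1024 0.4181]  K=[-0.6440 -0.0015; -0.0699 0.6296]  nu=[3.0623, 0.6597]  x^+=[1.4132, 3.8788]  P^+=[0.2124 0.0484; 0.0484 0.3505]

H_jac[1,1] = 0.5108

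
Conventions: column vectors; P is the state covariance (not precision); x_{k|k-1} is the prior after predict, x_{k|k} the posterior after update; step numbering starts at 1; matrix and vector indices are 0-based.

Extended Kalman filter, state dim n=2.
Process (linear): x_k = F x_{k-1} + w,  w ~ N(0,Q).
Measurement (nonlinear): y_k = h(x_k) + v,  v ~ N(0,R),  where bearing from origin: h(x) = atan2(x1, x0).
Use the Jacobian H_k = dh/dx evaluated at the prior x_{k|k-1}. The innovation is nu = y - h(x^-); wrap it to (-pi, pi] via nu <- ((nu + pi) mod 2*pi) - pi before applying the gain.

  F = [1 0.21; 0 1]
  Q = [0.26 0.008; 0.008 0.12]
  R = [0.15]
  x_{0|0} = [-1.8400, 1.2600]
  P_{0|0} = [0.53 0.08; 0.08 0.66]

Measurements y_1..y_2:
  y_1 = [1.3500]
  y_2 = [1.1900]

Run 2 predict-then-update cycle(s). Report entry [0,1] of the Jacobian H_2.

H_jac[0,1] = -0.0226

step 1: x^-=[-1.5754, 1.2600]  P^-=[0.8527 0.2266; 0.2266 0.7800]  H_jac=[-0.3096 -0.3871]  S=[0.4030]  K=[-0.8729; -0.9235]  nu=[-1.1170]  x^+=[-0.6004, 2.2915]  P^+=[0.5457 -0.0982; -0.0982 0.4364]
step 2: x^-=[-0.1192, 2.2915]  P^-=[0.7837 0.0014; 0.0014 0.5564]  H_jac=[-0.4352 -0.0226]  S=[0.2988]  K=[-1.1418; -0.0442]  nu=[-0.4328]  x^+=[0.3749, 2.3106]  P^+=[0.3942 -0.0137; -0.0137 0.5558]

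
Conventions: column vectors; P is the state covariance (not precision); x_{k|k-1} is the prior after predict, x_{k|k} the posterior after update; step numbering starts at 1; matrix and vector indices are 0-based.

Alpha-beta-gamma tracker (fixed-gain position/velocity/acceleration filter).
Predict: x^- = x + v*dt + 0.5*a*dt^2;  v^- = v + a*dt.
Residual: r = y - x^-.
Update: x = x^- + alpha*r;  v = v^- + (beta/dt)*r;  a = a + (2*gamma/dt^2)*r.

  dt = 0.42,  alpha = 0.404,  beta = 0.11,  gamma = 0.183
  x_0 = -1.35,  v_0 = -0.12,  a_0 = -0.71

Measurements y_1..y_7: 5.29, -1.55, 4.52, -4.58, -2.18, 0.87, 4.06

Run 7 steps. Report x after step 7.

step 1: x_pred=-1.4630  r=6.7530  x^+=1.2652  v^+=1.3504  a^+=13.3014
step 2: x_pred=3.0056  r=-4.5556  x^+=1.1651  v^+=5.7439  a^+=3.8493
step 3: x_pred=3.9171  r=0.6029  x^+=4.1607  v^+=7.5185  a^+=5.1003
step 4: x_pred=7.7683  r=-12.3483  x^+=2.7796  v^+=6.4266  a^+=-20.5203
step 5: x_pred=3.6689  r=-5.8489  x^+=1.3059  v^+=-3.7238  a^+=-32.6557
step 6: x_pred=-3.1383  r=4.0083  x^+=-1.5189  v^+=-16.3894  a^+=-24.3391
step 7: x_pred=-10.5492  r=14.6092  x^+=-4.6471  v^+=-22.7856  a^+=5.9724

x_post = -4.6471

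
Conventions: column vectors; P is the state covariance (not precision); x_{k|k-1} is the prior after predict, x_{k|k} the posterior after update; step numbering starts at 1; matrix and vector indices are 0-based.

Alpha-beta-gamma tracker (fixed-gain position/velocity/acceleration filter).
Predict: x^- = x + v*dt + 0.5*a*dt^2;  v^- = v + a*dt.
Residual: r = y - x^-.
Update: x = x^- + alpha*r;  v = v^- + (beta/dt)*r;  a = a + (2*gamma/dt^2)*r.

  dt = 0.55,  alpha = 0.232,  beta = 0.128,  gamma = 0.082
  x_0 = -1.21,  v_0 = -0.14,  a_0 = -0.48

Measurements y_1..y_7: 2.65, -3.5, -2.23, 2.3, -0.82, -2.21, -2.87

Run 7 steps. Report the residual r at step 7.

step 1: x_pred=-1.3596  r=4.0096  x^+=-0.4294  v^+=0.5291  a^+=1.6938
step 2: x_pred=0.1178  r=-3.6178  x^+=-0.7215  v^+=0.6188  a^+=-0.2676
step 3: x_pred=-0.4217  r=-1.8083  x^+=-0.8412  v^+=0.0507  a^+=-1.2480
step 4: x_pred=-1.0021  r=3.3021  x^+=-0.2360  v^+=0.1328  a^+=0.5422
step 5: x_pred=-0.0809  r=-0.7391  x^+=-0.2524  v^+=0.2590  a^+=0.1415
step 6: x_pred=-0.0885  r=-2.1215  x^+=-0.5807  v^+=-0.1569  a^+=-1.0086
step 7: x_pred=-0.8196  r=-2.0504  x^+=-1.2953  v^+=-1.1888  a^+=-2.1203

resid = -2.0504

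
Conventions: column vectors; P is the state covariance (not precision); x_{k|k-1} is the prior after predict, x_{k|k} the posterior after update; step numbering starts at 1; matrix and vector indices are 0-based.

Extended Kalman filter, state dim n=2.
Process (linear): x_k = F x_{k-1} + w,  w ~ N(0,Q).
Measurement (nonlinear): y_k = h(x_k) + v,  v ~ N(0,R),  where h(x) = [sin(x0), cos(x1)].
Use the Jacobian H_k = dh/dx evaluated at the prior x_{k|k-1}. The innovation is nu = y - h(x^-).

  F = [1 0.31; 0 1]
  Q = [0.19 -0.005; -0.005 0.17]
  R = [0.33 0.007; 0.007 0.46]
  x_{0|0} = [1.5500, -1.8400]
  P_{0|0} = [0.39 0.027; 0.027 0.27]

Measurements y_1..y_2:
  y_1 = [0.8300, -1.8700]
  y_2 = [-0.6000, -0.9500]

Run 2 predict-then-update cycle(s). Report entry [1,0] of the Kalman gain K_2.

step 1: x^-=[0.9796, -1.8400]  P^-=[0.6227 0.1057; 0.1057 0.4400]  H_jac=[0.5574 0.0000; 0.0000 0.9640]  S=[0.5234 0.0638; 0.0638 0.8689]  K=[0.6546 0.0692; 0.0535 0.4842]  nu=[-0.0003, -1.6040]  x^+=[0.8684, -2.6167]  P^+=[0.3884 0.0378; 0.0378 0.2315]
step 2: x^-=[0.0572, -2.6167]  P^-=[0.6241 0.1045; 0.1045 0.4015]  H_jac=[0.9984 0.0000; 0.0000 0.5011]  S=[0.9521 0.0593; 0.0593 0.5608]  K=[0.6529 0.0244; 0.0879 0.3494]  nu=[-0.6572, -0.0846]  x^+=[-0.3739, -2.7040]  P^+=[0.2160 0.0315; 0.0315 0.3220]

K[1,0] = 0.0879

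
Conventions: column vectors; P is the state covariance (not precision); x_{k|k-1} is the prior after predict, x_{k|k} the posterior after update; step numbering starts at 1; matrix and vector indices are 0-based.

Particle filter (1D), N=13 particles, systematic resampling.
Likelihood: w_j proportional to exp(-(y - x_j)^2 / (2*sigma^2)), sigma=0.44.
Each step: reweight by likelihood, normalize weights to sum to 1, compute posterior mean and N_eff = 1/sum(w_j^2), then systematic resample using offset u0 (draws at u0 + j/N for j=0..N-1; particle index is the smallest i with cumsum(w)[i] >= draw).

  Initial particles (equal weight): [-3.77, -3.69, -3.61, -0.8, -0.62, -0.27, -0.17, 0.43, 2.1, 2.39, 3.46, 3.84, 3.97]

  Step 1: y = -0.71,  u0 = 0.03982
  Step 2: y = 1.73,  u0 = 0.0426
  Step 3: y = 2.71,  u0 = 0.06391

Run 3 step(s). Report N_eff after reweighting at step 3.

step 1: w=[0.0000, 0.0000, 0.0000, 0.3189, 0.3189, 0.1975, 0.1533, 0.0114, 0.0000, 0.0000, 0.0000, 0.0000, 0.0000]  mean=-0.5273  Neff=3.7588  idx=[3, 3, 3, 3, 4, 4, 4, 4, 5, 5, 5, 6, 6]
step 2: w=[0.0002, 0.0002, 0.0002, 0.0002, 0.0023, 0.0023, 0.0023, 0.0023, 0.1168, 0.1168, 0.1168, 0.3198, 0.3198]  mean=-0.2098  Neff=4.0743  idx=[8, 8, 9, 10, 10, 11, 11, 11, 11, 12, 12, 12, 12]
step 3: w=[0.0242, 0.0242, 0.0242, 0.0242, 0.0242, 0.1099, 0.1099, 0.1099, 0.1099, 0.1099, 0.1099, 0.1099, 0.1099]  mean=-0.1821  Neff=10.0486  idx=[2, 5, 5, 6, 7, 7, 8, 9, 10, 10, 11, 12, 12]

N_eff = 10.0486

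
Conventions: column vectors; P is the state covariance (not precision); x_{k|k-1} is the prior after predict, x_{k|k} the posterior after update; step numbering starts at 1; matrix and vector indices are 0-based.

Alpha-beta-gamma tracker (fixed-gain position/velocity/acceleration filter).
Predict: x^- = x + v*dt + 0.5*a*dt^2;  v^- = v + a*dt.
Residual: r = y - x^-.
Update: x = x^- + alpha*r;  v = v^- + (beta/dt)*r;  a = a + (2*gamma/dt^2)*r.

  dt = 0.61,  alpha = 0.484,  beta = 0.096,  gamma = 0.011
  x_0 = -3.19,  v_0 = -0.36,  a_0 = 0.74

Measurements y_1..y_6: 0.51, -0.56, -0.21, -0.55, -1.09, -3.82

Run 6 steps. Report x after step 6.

x_post = -0.8753

step 1: x_pred=-3.2719  r=3.7819  x^+=-1.4415  v^+=0.6866  a^+=0.9636
step 2: x_pred=-0.8434  r=0.2834  x^+=-0.7062  v^+=1.3190  a^+=0.9804
step 3: x_pred=0.2808  r=-0.4908  x^+=0.0432  v^+=1.8398  a^+=0.9513
step 4: x_pred=1.3425  r=-1.8925  x^+=0.4265  v^+=2.1223  a^+=0.8395
step 5: x_pred=1.8773  r=-2.9673  x^+=0.4411  v^+=2.1673  a^+=0.6640
step 6: x_pred=1.8867  r=-5.7067  x^+=-0.8753  v^+=1.6743  a^+=0.3266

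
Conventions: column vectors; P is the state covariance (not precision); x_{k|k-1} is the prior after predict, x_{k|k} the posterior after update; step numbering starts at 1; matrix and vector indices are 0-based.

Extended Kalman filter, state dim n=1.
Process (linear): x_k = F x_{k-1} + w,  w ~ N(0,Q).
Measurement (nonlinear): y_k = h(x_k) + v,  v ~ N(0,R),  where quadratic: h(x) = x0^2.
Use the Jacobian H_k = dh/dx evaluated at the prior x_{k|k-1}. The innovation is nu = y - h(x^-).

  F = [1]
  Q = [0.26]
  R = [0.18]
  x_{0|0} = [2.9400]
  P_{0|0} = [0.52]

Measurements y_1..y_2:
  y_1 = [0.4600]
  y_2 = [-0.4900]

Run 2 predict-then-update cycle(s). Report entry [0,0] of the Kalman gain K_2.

K[0,0] = 0.3000

step 1: x^-=[2.9400]  P^-=[0.7800]  H_jac=[5.8800]  S=[27.1480]  K=[0.1689]  nu=[-8.1836]  x^+=[1.5575]  P^+=[0.0052]
step 2: x^-=[1.5575]  P^-=[0.2652]  H_jac=[3.1149]  S=[2.7529]  K=[0.3000]  nu=[-2.9157]  x^+=[0.6826]  P^+=[0.0173]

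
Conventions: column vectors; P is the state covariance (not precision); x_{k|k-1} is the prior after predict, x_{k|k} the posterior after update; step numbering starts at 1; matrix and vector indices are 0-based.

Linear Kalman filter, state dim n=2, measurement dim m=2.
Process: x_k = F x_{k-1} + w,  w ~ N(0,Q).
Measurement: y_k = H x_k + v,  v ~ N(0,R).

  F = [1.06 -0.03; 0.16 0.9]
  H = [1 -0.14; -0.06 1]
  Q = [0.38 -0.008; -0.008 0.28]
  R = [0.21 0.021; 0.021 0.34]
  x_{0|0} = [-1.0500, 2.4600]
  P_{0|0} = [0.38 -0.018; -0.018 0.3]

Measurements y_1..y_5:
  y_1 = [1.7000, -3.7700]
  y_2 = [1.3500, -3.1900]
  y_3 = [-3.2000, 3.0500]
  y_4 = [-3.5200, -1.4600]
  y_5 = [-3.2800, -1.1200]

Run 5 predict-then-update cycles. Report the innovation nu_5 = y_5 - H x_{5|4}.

innov = [-0.1028, -0.2099]

step 1: x^-=[-1.1868, 2.0460]  P^-=[0.8084 0.0313; 0.0313 0.5275]  S=[1.0200 -0.0698; -0.0698 0.8667]  K=[0.7913 0.0439; -0.0002 0.6065]  nu=[3.1732, -5.8872]  x^+=[1.0658, -1.5253]  P^+=[0.1730 0.0419; 0.0419 0.2087]
step 2: x^-=[1.1756, -1.2022]  P^-=[0.5719 0.0555; 0.0555 0.4656]  S=[0.7754 -0.0225; -0.0225 0.8010]  K=[0.7288 0.0469; 0.0043 0.5772]  nu=[0.0061, -1.9172]  x^+=[1.0900, -2.3089]  P^+=[0.1598 0.0408; 0.0408 0.1988]
step 3: x^-=[1.2247, -1.9036]  P^-=[0.5571 0.0525; 0.0525 0.4569]  S=[0.7613 -0.0234; -0.0234 0.7926]  K=[0.7235 0.0455; 0.0026 0.5725]  nu=[-4.6912, 5.0271]  x^+=[-1.9406, 0.9625]  P^+=[0.1585 0.0402; 0.0402 0.1971]
step 4: x^-=[-2.0859, 0.5558]  P^-=[0.5557 0.0517; 0.0517 0.4553]  S=[0.7602 -0.0240; -0.0240 0.7911]  K=[0.7229 0.0451; 0.0022 0.5717]  nu=[-1.3563, -2.1409]  x^+=[-3.1630, -0.6711]  P^+=[0.1584 0.0400; 0.0400 0.1968]
step 5: x^-=[-3.3326, -1.1100]  P^-=[0.5556 0.0515; 0.0515 0.4550]  S=[0.7601 -0.0241; -0.0241 0.7908]  K=[0.7229 0.0450; 0.0021 0.5715]  nu=[-0.1028, -0.2099]  x^+=[-3.4164, -1.2302]  P^+=[0.1584 0.0400; 0.0400 0.1968]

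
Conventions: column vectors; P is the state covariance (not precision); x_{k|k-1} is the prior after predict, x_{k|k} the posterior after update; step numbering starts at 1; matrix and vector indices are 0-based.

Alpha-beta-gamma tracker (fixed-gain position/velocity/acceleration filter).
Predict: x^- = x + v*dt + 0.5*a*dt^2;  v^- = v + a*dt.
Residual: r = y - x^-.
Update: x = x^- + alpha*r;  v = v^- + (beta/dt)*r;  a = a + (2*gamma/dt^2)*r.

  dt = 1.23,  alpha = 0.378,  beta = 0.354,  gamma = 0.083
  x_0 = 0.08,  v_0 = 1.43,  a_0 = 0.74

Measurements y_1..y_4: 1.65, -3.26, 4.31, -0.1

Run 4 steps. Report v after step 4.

v_post = -0.5443

step 1: x_pred=2.3987  r=-0.7487  x^+=2.1157  v^+=2.1247  a^+=0.6579
step 2: x_pred=5.2267  r=-8.4867  x^+=2.0187  v^+=0.4914  a^+=-0.2733
step 3: x_pred=2.4164  r=1.8936  x^+=3.1322  v^+=0.7002  a^+=-0.0656
step 4: x_pred=3.9438  r=-4.0438  x^+=2.4152  v^+=-0.5443  a^+=-0.5093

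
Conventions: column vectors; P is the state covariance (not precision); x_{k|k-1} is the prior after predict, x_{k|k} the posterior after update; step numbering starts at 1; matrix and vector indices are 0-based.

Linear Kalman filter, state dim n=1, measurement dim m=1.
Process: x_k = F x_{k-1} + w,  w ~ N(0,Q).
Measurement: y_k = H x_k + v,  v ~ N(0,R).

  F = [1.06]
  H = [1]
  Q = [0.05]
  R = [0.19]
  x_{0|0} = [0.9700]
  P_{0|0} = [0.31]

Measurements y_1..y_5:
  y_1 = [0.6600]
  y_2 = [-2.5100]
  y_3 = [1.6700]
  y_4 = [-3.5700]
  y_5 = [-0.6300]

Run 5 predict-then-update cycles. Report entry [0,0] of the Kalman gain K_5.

step 1: x^-=[1.0282]  P^-=[0.3983]  S=[0.5883]  K=[0.6770]  nu=[-0.3682]  x^+=[0.7789]  P^+=[0.1286]
step 2: x^-=[0.8256]  P^-=[0.1945]  S=[0.3845]  K=[0.5059]  nu=[-3.3356]  x^+=[-0.8619]  P^+=[0.0961]
step 3: x^-=[-0.9136]  P^-=[0.1580]  S=[0.3480]  K=[0.4540]  nu=[2.5836]  x^+=[0.2594]  P^+=[0.0863]
step 4: x^-=[0.2750]  P^-=[0.1469]  S=[0.3369]  K=[0.4361]  nu=[-3.8450]  x^+=[-1.4017]  P^+=[0.0829]
step 5: x^-=[-1.4858]  P^-=[0.1431]  S=[0.3331]  K=[0.4296]  nu=[0.8558]  x^+=[-1.1182]  P^+=[0.0816]

K[0,0] = 0.4296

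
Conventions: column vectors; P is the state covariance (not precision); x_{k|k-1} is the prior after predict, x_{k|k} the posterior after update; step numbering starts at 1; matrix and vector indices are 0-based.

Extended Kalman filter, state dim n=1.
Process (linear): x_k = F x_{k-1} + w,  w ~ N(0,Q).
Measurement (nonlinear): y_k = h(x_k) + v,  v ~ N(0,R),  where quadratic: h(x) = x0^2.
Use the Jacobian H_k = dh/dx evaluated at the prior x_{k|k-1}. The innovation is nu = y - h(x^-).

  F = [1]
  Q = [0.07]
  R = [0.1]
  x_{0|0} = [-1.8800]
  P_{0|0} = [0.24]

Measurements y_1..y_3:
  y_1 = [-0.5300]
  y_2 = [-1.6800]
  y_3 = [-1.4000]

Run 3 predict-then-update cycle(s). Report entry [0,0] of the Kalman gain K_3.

K[0,0] = 0.2544

step 1: x^-=[-1.8800]  P^-=[0.3100]  H_jac=[-3.7600]  S=[4.4827]  K=[-0.2600]  nu=[-4.0644]  x^+=[-0.8232]  P^+=[0.0069]
step 2: x^-=[-0.8232]  P^-=[0.0769]  H_jac=[-1.6463]  S=[0.3085]  K=[-0.4105]  nu=[-2.3576]  x^+=[0.1446]  P^+=[0.0249]
step 3: x^-=[0.1446]  P^-=[0.0949]  H_jac=[0.2893]  S=[0.1079]  K=[0.2544]  nu=[-1.4209]  x^+=[-0.2169]  P^+=[0.0879]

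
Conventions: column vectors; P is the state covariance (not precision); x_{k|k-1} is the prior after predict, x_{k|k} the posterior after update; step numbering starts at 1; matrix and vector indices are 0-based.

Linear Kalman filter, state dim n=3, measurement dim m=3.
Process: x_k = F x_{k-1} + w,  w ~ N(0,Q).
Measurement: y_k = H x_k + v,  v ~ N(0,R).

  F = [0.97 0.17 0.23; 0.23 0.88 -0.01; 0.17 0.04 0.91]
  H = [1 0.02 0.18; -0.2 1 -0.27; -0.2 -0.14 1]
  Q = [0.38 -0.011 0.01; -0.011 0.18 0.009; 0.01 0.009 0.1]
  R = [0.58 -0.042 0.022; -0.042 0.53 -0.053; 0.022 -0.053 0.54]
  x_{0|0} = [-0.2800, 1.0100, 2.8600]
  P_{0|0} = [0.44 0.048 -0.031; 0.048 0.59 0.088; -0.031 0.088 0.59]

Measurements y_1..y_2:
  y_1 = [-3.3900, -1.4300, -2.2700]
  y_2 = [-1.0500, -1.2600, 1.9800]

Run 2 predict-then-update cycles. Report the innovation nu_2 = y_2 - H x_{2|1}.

innov = [1.1139, -0.4998, 2.1297]

step 1: x^-=[0.5579, 0.7958, 2.5954]  P^-=[0.8511 0.2332 0.1992; 0.2332 0.6783 0.1132; 0.1992 0.1132 0.5997]  S=[1.5327 -0.0367 0.1156; -0.0367 1.1531 -0.2275; 0.1156 -0.2275 1.0887]  K=[0.5868 0.0143 -0.0628; 0.1822 0.5404 0.0675; 0.1657 0.0246 0.4872]  nu=[-4.4310, -1.4135, -4.6424]  x^+=[-1.7712, -1.0885, -0.4355]  P^+=[0.3275 0.0661 0.0530; 0.0661 0.3067 0.0680; 0.0530 0.0680 0.2856]
step 2: x^-=[-2.0033, -1.3609, -0.7409]  P^-=[0.7629 0.1822 0.1903; 0.1822 0.4602 0.1059; 0.1903 0.1059 0.3687]  S=[1.4316 -0.0616 0.0912; -0.0616 0.9381 -0.1357; 0.0912 -0.1357 0.8526]  K=[0.5625 0.0073 -0.0446; 0.1622 0.4404 0.0586; 0.1592 0.0284 0.3579]  nu=[1.1139, -0.4998, 2.1297]  x^+=[-1.4754, -1.2754, 0.1844]  P^+=[0.3131 0.0612 0.0591; 0.0612 0.2517 0.0594; 0.0591 0.0594 0.2154]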